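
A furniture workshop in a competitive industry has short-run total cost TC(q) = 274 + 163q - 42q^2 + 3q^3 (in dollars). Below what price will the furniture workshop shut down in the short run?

$16 per unit

Short-run supply begins at min AVC. From VC = 163q - 42q^2 + 3q^3, AVC = 163 - 42q + 3q^2.
dAVC/dq = -42 + 6q = 0 gives q = 7. min AVC = 163 - 42·7 + 3·7^2 = 16.
For P < $16 the firm produces nothing.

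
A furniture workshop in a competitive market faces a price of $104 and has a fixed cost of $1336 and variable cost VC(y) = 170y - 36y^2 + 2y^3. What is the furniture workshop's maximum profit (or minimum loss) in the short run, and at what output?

Profit = -$368 at y = 11

AVC = 170 - 36y + 2y^2; min AVC = $8 at y = 9. Since P = $104 ≥ min AVC, the firm produces.
MC = 170 - 72y + 6y^2. Setting P = MC and taking the root on the rising branch gives y* = 11.
TR = 104·11 = 1144. TC = 1336 + 176 = 1512. Profit = 1144 − 1512 = -$368.
That loss of $368 beats the $1336 the firm would lose by shutting down; producing recovers $968 of fixed cost.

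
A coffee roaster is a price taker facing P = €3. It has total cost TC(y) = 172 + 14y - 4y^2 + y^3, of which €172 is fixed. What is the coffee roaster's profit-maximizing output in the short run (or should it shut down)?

Shut down

From TC, MC = TC'(y) = 14 - 8y + 3y^2 and AVC = VC/y = 14 - 4y + y^2.
AVC hits its minimum where MC = AVC, at y = 2, giving min AVC = 14 - 4·2 + 2^2 = €10.
With P < min AVC (€3 < €10), every unit sold adds to the loss.
The firm minimizes its loss by shutting down and losing only its fixed cost of €172.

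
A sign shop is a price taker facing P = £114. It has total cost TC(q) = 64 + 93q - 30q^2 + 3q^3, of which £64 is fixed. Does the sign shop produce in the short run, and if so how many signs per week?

Produce at q = 7

Variable cost is VC = 93q - 30q^2 + 3q^3, so AVC = VC/q = 93 - 30q + 3q^2 and MC = dTC/dq = 93 - 60q + 9q^2.
The AVC parabola has its vertex at q = 30/6 = 5, where AVC = 93 - 30·5 + 3·5^2 = £18.
Since P = £114 ≥ min AVC = £18, price covers variable cost and the firm should produce.
Set P = MC: 114 = 93 - 60q + 9q^2 → -21 - 60q + 9q^2 = 0. The roots are q = -1/3 and q = 7; the profit-maximizing output is on the rising part of MC, so q* = 7.
Check: AVC at q = 7 is £30 ≤ P, so revenue covers variable cost.
Profit = P·q − TC = 114·7 − 274 = £524.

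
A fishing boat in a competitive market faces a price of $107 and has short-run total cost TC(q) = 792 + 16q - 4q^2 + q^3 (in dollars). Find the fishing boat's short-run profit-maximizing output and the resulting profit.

AVC = 16 - 4q + q^2; min AVC = $12 at q = 2. Since P = $107 ≥ min AVC, the firm produces.
With MC = 16 - 8q + 3q^2, P = MC on the upward-sloping part at q* = 7.
TR = 107·7 = 749. TC = 792 + 259 = 1051. Profit = 749 − 1051 = -$302.
By producing, the firm covers all variable cost plus $490 of fixed cost; shutting down would lose the full $792.

Profit = -$302 at q = 7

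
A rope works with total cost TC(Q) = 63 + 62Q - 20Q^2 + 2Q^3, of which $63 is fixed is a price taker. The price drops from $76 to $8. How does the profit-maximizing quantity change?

Output falls from 7 to 0 (the firm shuts down)

AVC = 62 - 20Q + 2Q^2, minimized at Q = 5 where min AVC = $12. MC = 62 - 40Q + 6Q^2.
At P = $76 ≥ min AVC, set P = MC on the rising branch: Q = 7.
At P = $8 < min AVC = $12, price no longer covers variable cost at any output, so the firm shuts down: Q = 0.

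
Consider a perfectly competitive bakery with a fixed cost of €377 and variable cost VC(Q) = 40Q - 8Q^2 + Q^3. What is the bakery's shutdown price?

The shutdown price is the minimum of AVC. VC = 40Q - 8Q^2 + Q^3, so AVC = 40 - 8Q + Q^2.
At the minimum of AVC, MC = AVC. MC = 40 - 16Q + 3Q^2; setting MC = AVC gives 2Q^2 - 8Q = 0, so Q = 4. min AVC = 24.
So the shutdown price is €24.

€24 per unit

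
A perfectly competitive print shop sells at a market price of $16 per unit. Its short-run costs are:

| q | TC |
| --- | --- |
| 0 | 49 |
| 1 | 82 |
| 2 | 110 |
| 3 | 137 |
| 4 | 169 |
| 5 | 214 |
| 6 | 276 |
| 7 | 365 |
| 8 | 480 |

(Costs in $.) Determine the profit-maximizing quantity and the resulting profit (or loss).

Compute π = P·q − TC at each output: q=0: -49; q=1: -66; q=2: -78; q=3: -89; q=4: -105; q=5: -134; q=6: -180; q=7: -253; q=8: -352.
Profit is highest at q = 0. Equivalently, the lowest AVC in the table is 88/3 ≈ $29.33 at q = 3, and P = $16 falls below it — price never covers variable cost, so the firm shuts down and loses only its fixed cost.

q = 0 (shut down); profit = -$49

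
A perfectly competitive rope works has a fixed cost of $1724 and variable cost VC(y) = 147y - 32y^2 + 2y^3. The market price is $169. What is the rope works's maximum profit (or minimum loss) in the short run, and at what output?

AVC = 147 - 32y + 2y^2 has its minimum $19 at y = 8; price $169 clears that bar, so the firm operates.
With MC = 147 - 64y + 6y^2, P = MC on the upward-sloping part at y* = 11.
TR = 169·11 = 1859. TC = 1724 + 407 = 2131. Profit = 1859 − 2131 = -$272.
By producing, the firm covers all variable cost plus $1452 of fixed cost; shutting down would lose the full $1724.

Profit = -$272 at y = 11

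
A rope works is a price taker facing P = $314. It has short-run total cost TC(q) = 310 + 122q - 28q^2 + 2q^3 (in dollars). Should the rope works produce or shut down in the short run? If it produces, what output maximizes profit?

Variable cost is VC = 122q - 28q^2 + 2q^3, so AVC = VC/q = 122 - 28q + 2q^2 and MC = dTC/dq = 122 - 56q + 6q^2.
The AVC parabola has its vertex at q = 28/4 = 7, where AVC = 122 - 28·7 + 2·7^2 = $24.
Because $314 ≥ $24, revenue can cover variable cost; the firm operates.
Set P = MC: 314 = 122 - 56q + 6q^2 → -192 - 56q + 6q^2 = 0. The roots are q = -8/3 and q = 12; the profit-maximizing output is on the rising part of MC, so q* = 12.
Check: AVC at q = 12 is $74 ≤ P, so revenue covers variable cost.
Profit = P·q − TC = 314·12 − 1198 = $2570.

Produce at q = 12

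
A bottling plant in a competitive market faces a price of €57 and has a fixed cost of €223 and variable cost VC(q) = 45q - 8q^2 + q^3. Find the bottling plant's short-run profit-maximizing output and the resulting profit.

Profit = -€79 at q = 6

AVC = 45 - 8q + q^2 has its minimum €29 at q = 4; price €57 clears that bar, so the firm operates.
With MC = 45 - 16q + 3q^2, P = MC on the upward-sloping part at q* = 6.
TR = 57·6 = 342. TC = 223 + 198 = 421. Profit = 342 − 421 = -€79.
By producing, the firm covers all variable cost plus €144 of fixed cost; shutting down would lose the full €223.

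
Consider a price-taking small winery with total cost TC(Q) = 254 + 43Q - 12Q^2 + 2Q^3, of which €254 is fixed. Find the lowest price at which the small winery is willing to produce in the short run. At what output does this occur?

Short-run supply begins at min AVC. From VC = 43Q - 12Q^2 + 2Q^3, AVC = 43 - 12Q + 2Q^2.
At the minimum of AVC, MC = AVC. MC = 43 - 24Q + 6Q^2; setting MC = AVC gives 4Q^2 - 12Q = 0, so Q = 3. min AVC = 25.
For P < €25 the firm produces nothing.

€25 per unit, at Q = 3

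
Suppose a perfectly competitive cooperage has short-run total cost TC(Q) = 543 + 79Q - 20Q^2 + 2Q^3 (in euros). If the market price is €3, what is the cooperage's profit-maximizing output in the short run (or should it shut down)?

Variable cost is VC = 79Q - 20Q^2 + 2Q^3, so AVC = VC/Q = 79 - 20Q + 2Q^2 and MC = dTC/dQ = 79 - 40Q + 6Q^2.
AVC hits its minimum where MC = AVC, at Q = 5, giving min AVC = 79 - 20·5 + 2·5^2 = €29.
Since P = €3 < min AVC = €29, price fails to cover variable cost at any output.
Shutting down limits the loss to fixed cost, €543.

Shut down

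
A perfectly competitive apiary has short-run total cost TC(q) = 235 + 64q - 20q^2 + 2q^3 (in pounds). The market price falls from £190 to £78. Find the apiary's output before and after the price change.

AVC = 64 - 20q + 2q^2, minimized at q = 5 where min AVC = £14. MC = 64 - 40q + 6q^2.
With P = £190 above the shutdown price, P = MC gives q = 9.
At P = £78 ≥ min AVC, set P = MC: q = 7. The firm stays open but cuts output.

Output falls from 9 to 7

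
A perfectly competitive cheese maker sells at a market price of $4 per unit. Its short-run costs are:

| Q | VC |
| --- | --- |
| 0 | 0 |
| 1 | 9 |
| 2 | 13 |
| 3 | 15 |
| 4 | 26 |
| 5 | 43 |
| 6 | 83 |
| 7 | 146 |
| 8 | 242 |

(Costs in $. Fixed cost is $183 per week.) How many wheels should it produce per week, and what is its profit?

Q = 0 (shut down); profit = -$183

Profit at each row (π = 4Q − TC): Q=0: -183; Q=1: -188; Q=2: -188; Q=3: -186; Q=4: -193; Q=5: -206; Q=6: -242; Q=7: -301; Q=8: -393.
Profit is highest at Q = 0. Equivalently, the lowest AVC in the table is 15/3 ≈ $5 at Q = 3, and P = $4 falls below it — price never covers variable cost, so the firm shuts down and loses only its fixed cost.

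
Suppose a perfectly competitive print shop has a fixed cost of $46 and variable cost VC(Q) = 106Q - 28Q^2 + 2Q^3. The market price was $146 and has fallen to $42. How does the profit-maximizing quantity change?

AVC = 106 - 28Q + 2Q^2, minimized at Q = 7 where min AVC = $8. MC = 106 - 56Q + 6Q^2.
With P = $146 above the shutdown price, P = MC gives Q = 10.
At P = $42 ≥ min AVC, set P = MC: Q = 8. The firm stays open but cuts output.

Output falls from 10 to 8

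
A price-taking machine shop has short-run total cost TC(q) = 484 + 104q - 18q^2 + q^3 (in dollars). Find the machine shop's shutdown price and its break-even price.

AVC = 104 - 18q + q^2; minimized at q = 9, giving min AVC = $23. That is the shutdown price.
ATC = 484/q + 104 - 18q + q^2. Setting dATC/dq = −484/q^2 − 18 + 2q = 0 gives q = 11 (since 2·11^3 − 18·11^2 = 484).
min ATC = 484/11 + 104 − 18·11 + 11^2 = $71. That is the break-even price.
For $23 ≤ P < $71 the firm produces at a loss; below $23 it shuts down.

Shutdown price = $23; break-even price = $71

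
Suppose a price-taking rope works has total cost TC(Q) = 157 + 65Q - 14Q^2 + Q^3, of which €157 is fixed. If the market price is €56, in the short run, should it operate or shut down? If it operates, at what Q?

Produce at Q = 9

From TC, MC = TC'(Q) = 65 - 28Q + 3Q^2 and AVC = VC/Q = 65 - 14Q + Q^2.
The AVC parabola has its vertex at Q = 14/2 = 7, where AVC = 65 - 14·7 + 7^2 = €16.
Because €56 ≥ €16, revenue can cover variable cost; the firm operates.
P = MC gives 9 - 28Q + 3Q^2 = 0, with roots 1/3 and 9. Take the larger (rising MC): Q* = 9.
Check: AVC at Q = 9 is €20 ≤ P, so revenue covers variable cost.
Profit = P·Q − TC = 56·9 − 337 = €167.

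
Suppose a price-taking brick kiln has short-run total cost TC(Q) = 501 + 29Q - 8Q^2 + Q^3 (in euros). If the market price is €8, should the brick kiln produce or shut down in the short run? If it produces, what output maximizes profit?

From TC, MC = TC'(Q) = 29 - 16Q + 3Q^2 and AVC = VC/Q = 29 - 8Q + Q^2.
The AVC parabola has its vertex at Q = 8/2 = 4, where AVC = 29 - 8·4 + 4^2 = €13.
Since P = €8 < min AVC = €13, price fails to cover variable cost at any output.
The firm minimizes its loss by shutting down and losing only its fixed cost of €501.

Shut down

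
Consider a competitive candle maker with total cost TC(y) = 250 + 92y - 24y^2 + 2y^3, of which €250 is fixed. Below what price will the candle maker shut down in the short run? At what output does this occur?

The firm shuts down when price falls below the minimum of average variable cost. AVC = VC/y = 92 - 24y + 2y^2.
dAVC/dy = -24 + 4y = 0 gives y = 6. min AVC = 92 - 24·6 + 2·6^2 = 20.
For P < €20 the firm produces nothing.

€20 per unit, at y = 6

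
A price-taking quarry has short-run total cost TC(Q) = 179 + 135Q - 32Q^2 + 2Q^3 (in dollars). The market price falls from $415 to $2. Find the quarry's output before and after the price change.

AVC = 135 - 32Q + 2Q^2, minimized at Q = 8 where min AVC = $7. MC = 135 - 64Q + 6Q^2.
With P = $415 above the shutdown price, P = MC gives Q = 14.
At P = $2 < min AVC = $7, price no longer covers variable cost at any output, so the firm shuts down: Q = 0.

Output falls from 14 to 0 (the firm shuts down)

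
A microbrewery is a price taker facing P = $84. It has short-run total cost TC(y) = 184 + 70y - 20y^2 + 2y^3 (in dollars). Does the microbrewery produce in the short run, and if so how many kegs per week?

Produce at y = 7

Variable cost is VC = 70y - 20y^2 + 2y^3, so AVC = VC/y = 70 - 20y + 2y^2 and MC = dTC/dy = 70 - 40y + 6y^2.
AVC is minimized where dAVC/dy = -20 + 4y = 0, at y = 5; min AVC = 70 - 20·5 + 2·5^2 = $20.
Since P = $84 ≥ min AVC = $20, price covers variable cost and the firm should produce.
P = MC gives -14 - 40y + 6y^2 = 0, with roots -1/3 and 7. Take the larger (rising MC): y* = 7.
Check: AVC at y = 7 is $28 ≤ P, so revenue covers variable cost.
Profit = P·y − TC = 84·7 − 380 = $208.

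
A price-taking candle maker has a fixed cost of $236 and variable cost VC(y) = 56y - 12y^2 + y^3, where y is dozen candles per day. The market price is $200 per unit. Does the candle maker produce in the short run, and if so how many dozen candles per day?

Variable cost is VC = 56y - 12y^2 + y^3, so AVC = VC/y = 56 - 12y + y^2 and MC = dTC/dy = 56 - 24y + 3y^2.
The AVC parabola has its vertex at y = 12/2 = 6, where AVC = 56 - 12·6 + 6^2 = $20.
Because $200 ≥ $20, revenue can cover variable cost; the firm operates.
Solving P = MC: -144 - 24y + 3y^2 = 0 ⇒ y = -4 or 12. On the upward-sloping branch, y* = 12.
Check: AVC at y = 12 is $56 ≤ P, so revenue covers variable cost.
Profit = P·y − TC = 200·12 − 908 = $1492.

Produce at y = 12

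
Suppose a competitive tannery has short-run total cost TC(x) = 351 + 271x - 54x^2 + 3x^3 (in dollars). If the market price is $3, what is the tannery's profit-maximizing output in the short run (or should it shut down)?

Shut down

From TC, MC = TC'(x) = 271 - 108x + 9x^2 and AVC = VC/x = 271 - 54x + 3x^2.
AVC is minimized where dAVC/dx = -54 + 6x = 0, at x = 9; min AVC = 271 - 54·9 + 3·9^2 = $28.
With P < min AVC ($3 < $28), every unit sold adds to the loss.
The firm minimizes its loss by shutting down and losing only its fixed cost of $351.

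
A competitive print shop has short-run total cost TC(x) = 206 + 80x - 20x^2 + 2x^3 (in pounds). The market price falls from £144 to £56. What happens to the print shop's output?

Output falls from 8 to 6

AVC = 80 - 20x + 2x^2, minimized at x = 5 where min AVC = £30. MC = 80 - 40x + 6x^2.
At P = £144 ≥ min AVC, set P = MC on the rising branch: x = 8.
At P = £56 ≥ min AVC, set P = MC: x = 6. The firm stays open but cuts output.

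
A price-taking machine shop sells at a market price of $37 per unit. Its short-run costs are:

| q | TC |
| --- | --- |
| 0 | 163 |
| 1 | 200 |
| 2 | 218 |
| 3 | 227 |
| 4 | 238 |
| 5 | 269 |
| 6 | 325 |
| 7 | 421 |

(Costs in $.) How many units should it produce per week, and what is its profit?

q = 5; profit = -$84

Profit at each row (π = 37q − TC): q=0: -163; q=1: -163; q=2: -144; q=3: -116; q=4: -90; q=5: -84; q=6: -103; q=7: -162.
Profit is maximized at q = 5. AVC there is 106/5 = $21.20 ≤ P, so producing beats shutting down (which would give -$163).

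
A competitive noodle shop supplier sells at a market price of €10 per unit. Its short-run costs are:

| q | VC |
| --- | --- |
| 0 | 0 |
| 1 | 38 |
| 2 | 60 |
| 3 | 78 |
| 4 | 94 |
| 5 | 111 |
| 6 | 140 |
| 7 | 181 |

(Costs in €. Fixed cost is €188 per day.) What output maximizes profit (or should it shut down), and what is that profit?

q = 0 (shut down); profit = -€188

Profit at each row (π = 10q − TC): q=0: -188; q=1: -216; q=2: -228; q=3: -236; q=4: -242; q=5: -249; q=6: -268; q=7: -299.
Profit is highest at q = 0. Equivalently, the lowest AVC in the table is 111/5 ≈ €22.20 at q = 5, and P = €10 falls below it — price never covers variable cost, so the firm shuts down and loses only its fixed cost.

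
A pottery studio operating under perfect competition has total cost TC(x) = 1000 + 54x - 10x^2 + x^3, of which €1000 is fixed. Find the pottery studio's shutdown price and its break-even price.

Shutdown price = min AVC. AVC = 54 - 10x + x^2, with vertex at x = 5 and minimum €29.
ATC = 1000/x + 54 - 10x + x^2. Setting dATC/dx = −1000/x^2 − 10 + 2x = 0 gives x = 10 (since 2·10^3 − 10·10^2 = 1000).
min ATC = 1000/10 + 54 − 10·10 + 10^2 = €154. That is the break-even price.
For €29 ≤ P < €154 the firm produces at a loss; below €29 it shuts down.

Shutdown price = €29; break-even price = €154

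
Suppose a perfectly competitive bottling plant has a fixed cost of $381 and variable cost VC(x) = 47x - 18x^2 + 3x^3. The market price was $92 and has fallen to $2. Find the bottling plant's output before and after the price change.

MC = 47 - 36x + 9x^2; the shutdown threshold is min AVC = $20 (at x = 3).
With P = $92 above the shutdown price, P = MC gives x = 5.
At P = $2 < min AVC = $20, price no longer covers variable cost at any output, so the firm shuts down: x = 0.

Output falls from 5 to 0 (the firm shuts down)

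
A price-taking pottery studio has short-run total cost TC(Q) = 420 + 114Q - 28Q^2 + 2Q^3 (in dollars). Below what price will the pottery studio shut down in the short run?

$16 per unit

The shutdown price is the minimum of AVC. VC = 114Q - 28Q^2 + 2Q^3, so AVC = 114 - 28Q + 2Q^2.
At the minimum of AVC, MC = AVC. MC = 114 - 56Q + 6Q^2; setting MC = AVC gives 4Q^2 - 28Q = 0, so Q = 7. min AVC = 16.
So the shutdown price is $16.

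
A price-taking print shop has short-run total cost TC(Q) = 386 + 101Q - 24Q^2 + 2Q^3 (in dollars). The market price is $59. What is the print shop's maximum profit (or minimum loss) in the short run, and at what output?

Profit = -$190 at Q = 7

AVC = 101 - 24Q + 2Q^2; min AVC = $29 at Q = 6. Since P = $59 ≥ min AVC, the firm produces.
MC = 101 - 48Q + 6Q^2. Setting P = MC and taking the root on the rising branch gives Q* = 7.
TR = 59·7 = 413. TC = 386 + 217 = 603. Profit = 413 − 603 = -$190.
By producing, the firm covers all variable cost plus $196 of fixed cost; shutting down would lose the full $386.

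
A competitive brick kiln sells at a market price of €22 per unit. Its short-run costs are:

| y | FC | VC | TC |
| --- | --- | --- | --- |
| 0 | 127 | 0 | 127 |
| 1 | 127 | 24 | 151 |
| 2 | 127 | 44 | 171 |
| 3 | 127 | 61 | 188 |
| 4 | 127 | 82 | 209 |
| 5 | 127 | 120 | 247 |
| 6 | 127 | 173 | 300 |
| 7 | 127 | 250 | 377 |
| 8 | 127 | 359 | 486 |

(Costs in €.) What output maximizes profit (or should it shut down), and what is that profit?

Tabulate TR − TC: y=0: -127; y=1: -129; y=2: -127; y=3: -122; y=4: -121; y=5: -137; y=6: -168; y=7: -223; y=8: -310.
Profit is maximized at y = 4. AVC there is 82/4 = €20.50 ≤ P, so producing beats shutting down (which would give -€127).

y = 4; profit = -€121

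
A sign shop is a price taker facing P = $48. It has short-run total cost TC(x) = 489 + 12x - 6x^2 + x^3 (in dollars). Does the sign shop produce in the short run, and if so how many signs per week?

From TC, MC = TC'(x) = 12 - 12x + 3x^2 and AVC = VC/x = 12 - 6x + x^2.
AVC hits its minimum where MC = AVC, at x = 3, giving min AVC = 12 - 6·3 + 3^2 = $3.
Since P = $48 ≥ min AVC = $3, price covers variable cost and the firm should produce.
Solving P = MC: -36 - 12x + 3x^2 = 0 ⇒ x = -2 or 6. On the upward-sloping branch, x* = 6.
Check: AVC at x = 6 is $12 ≤ P, so revenue covers variable cost.
Profit = P·x − TC = 48·6 − 561 = -$273, a loss, but smaller than the $489 fixed cost the firm would lose by shutting down.

Produce at x = 6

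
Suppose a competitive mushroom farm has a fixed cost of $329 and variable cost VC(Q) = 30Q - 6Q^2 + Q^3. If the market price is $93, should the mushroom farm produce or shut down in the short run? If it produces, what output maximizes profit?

Variable cost is VC = 30Q - 6Q^2 + Q^3, so AVC = VC/Q = 30 - 6Q + Q^2 and MC = dTC/dQ = 30 - 12Q + 3Q^2.
AVC hits its minimum where MC = AVC, at Q = 3, giving min AVC = 30 - 6·3 + 3^2 = $21.
Because $93 ≥ $21, revenue can cover variable cost; the firm operates.
Solving P = MC: -63 - 12Q + 3Q^2 = 0 ⇒ Q = -3 or 7. On the upward-sloping branch, Q* = 7.
Check: AVC at Q = 7 is $37 ≤ P, so revenue covers variable cost.
Profit = P·Q − TC = 93·7 − 588 = $63.

Produce at Q = 7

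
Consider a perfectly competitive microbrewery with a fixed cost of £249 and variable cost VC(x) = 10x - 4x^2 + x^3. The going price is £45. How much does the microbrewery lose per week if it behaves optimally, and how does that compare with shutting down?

Profit = -£99 at x = 5

AVC = 10 - 4x + x^2; min AVC = £6 at x = 2. Since P = £45 ≥ min AVC, the firm produces.
MC = 10 - 8x + 3x^2. Setting P = MC and taking the root on the rising branch gives x* = 5.
TR = 45·5 = 225. TC = 249 + 75 = 324. Profit = 225 − 324 = -£99.
That loss of £99 beats the £249 the firm would lose by shutting down; producing recovers £150 of fixed cost.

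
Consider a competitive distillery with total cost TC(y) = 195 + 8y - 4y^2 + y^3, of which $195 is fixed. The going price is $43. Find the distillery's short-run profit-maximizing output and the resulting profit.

AVC = 8 - 4y + y^2; min AVC = $4 at y = 2. Since P = $43 ≥ min AVC, the firm produces.
With MC = 8 - 8y + 3y^2, P = MC on the upward-sloping part at y* = 5.
TR = 43·5 = 215. TC = 195 + 65 = 260. Profit = 215 − 260 = -$45.
Shutting down would mean losing the fixed cost of $195, so operating at a loss of $45 is better by $150.

Profit = -$45 at y = 5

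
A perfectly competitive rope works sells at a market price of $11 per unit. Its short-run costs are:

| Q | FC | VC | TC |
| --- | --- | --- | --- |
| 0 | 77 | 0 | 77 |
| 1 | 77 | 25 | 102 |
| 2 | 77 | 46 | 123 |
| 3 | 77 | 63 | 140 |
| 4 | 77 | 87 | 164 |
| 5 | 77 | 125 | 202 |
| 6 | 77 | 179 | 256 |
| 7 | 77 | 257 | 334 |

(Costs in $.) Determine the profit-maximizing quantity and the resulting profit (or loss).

Q = 0 (shut down); profit = -$77

Compute π = P·Q − TC at each output: Q=0: -77; Q=1: -91; Q=2: -101; Q=3: -107; Q=4: -120; Q=5: -147; Q=6: -190; Q=7: -257.
Profit is highest at Q = 0. Equivalently, the lowest AVC in the table is 63/3 ≈ $21 at Q = 3, and P = $11 falls below it — price never covers variable cost, so the firm shuts down and loses only its fixed cost.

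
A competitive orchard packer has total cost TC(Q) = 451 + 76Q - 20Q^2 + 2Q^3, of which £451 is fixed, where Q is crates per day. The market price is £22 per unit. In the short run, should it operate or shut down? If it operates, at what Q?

Variable cost is VC = 76Q - 20Q^2 + 2Q^3, so AVC = VC/Q = 76 - 20Q + 2Q^2 and MC = dTC/dQ = 76 - 40Q + 6Q^2.
AVC is minimized where dAVC/dQ = -20 + 4Q = 0, at Q = 5; min AVC = 76 - 20·5 + 2·5^2 = £26.
Since P = £22 < min AVC = £26, price fails to cover variable cost at any output.
The firm minimizes its loss by shutting down and losing only its fixed cost of £451.

Shut down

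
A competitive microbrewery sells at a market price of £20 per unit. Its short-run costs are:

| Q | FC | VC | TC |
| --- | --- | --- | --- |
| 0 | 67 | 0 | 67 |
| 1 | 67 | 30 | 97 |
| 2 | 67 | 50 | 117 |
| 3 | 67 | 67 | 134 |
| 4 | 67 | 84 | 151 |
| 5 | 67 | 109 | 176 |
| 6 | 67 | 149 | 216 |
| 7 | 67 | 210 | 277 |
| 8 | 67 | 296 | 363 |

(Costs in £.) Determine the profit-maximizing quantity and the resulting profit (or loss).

Compute π = P·Q − TC at each output: Q=0: -67; Q=1: -77; Q=2: -77; Q=3: -74; Q=4: -71; Q=5: -76; Q=6: -96; Q=7: -137; Q=8: -203.
Profit is highest at Q = 0. Equivalently, the lowest AVC in the table is 84/4 ≈ £21 at Q = 4, and P = £20 falls below it — price never covers variable cost, so the firm shuts down and loses only its fixed cost.

Q = 0 (shut down); profit = -£67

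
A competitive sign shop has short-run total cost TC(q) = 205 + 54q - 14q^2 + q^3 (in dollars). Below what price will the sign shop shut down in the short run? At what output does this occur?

$5 per unit, at q = 7

The shutdown price is the minimum of AVC. VC = 54q - 14q^2 + q^3, so AVC = 54 - 14q + q^2.
At the minimum of AVC, MC = AVC. MC = 54 - 28q + 3q^2; setting MC = AVC gives 2q^2 - 14q = 0, so q = 7. min AVC = 5.
The firm shuts down for any P below $5.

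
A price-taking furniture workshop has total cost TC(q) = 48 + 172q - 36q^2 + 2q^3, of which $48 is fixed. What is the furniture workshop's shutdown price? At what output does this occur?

Short-run supply begins at min AVC. From VC = 172q - 36q^2 + 2q^3, AVC = 172 - 36q + 2q^2.
At the minimum of AVC, MC = AVC. MC = 172 - 72q + 6q^2; setting MC = AVC gives 4q^2 - 36q = 0, so q = 9. min AVC = 10.
For P < $10 the firm produces nothing.

$10 per unit, at q = 9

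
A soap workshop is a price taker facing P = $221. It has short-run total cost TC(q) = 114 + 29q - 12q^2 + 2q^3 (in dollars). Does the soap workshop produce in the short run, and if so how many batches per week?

From TC, MC = TC'(q) = 29 - 24q + 6q^2 and AVC = VC/q = 29 - 12q + 2q^2.
The AVC parabola has its vertex at q = 12/4 = 3, where AVC = 29 - 12·3 + 2·3^2 = $11.
Since P = $221 ≥ min AVC = $11, price covers variable cost and the firm should produce.
P = MC gives -192 - 24q + 6q^2 = 0, with roots -4 and 8. Take the larger (rising MC): q* = 8.
Check: AVC at q = 8 is $61 ≤ P, so revenue covers variable cost.
Profit = P·q − TC = 221·8 − 602 = $1166.

Produce at q = 8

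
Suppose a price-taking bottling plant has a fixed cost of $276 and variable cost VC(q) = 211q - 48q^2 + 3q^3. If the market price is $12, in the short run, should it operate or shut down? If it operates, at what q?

Shut down

From TC, MC = TC'(q) = 211 - 96q + 9q^2 and AVC = VC/q = 211 - 48q + 3q^2.
The AVC parabola has its vertex at q = 48/6 = 8, where AVC = 211 - 48·8 + 3·8^2 = $19.
With P < min AVC ($12 < $19), every unit sold adds to the loss.
Best response: produce nothing and absorb the $276 fixed cost.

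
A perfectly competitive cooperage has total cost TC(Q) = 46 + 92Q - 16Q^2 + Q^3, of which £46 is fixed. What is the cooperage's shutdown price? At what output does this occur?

The shutdown price is the minimum of AVC. VC = 92Q - 16Q^2 + Q^3, so AVC = 92 - 16Q + Q^2.
At the minimum of AVC, MC = AVC. MC = 92 - 32Q + 3Q^2; setting MC = AVC gives 2Q^2 - 16Q = 0, so Q = 8. min AVC = 28.
For P < £28 the firm produces nothing.

£28 per unit, at Q = 8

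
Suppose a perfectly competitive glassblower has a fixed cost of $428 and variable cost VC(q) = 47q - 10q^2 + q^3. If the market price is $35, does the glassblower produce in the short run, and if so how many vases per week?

Produce at q = 6

From TC, MC = TC'(q) = 47 - 20q + 3q^2 and AVC = VC/q = 47 - 10q + q^2.
AVC hits its minimum where MC = AVC, at q = 5, giving min AVC = 47 - 10·5 + 5^2 = $22.
Because $35 ≥ $22, revenue can cover variable cost; the firm operates.
Solving P = MC: 12 - 20q + 3q^2 = 0 ⇒ q = 2/3 or 6. On the upward-sloping branch, q* = 6.
Check: AVC at q = 6 is $23 ≤ P, so revenue covers variable cost.
Profit = P·q − TC = 35·6 − 566 = -$356, a loss, but smaller than the $428 fixed cost the firm would lose by shutting down.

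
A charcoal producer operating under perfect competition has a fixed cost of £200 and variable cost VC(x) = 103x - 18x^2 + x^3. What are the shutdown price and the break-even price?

AVC = 103 - 18x + x^2; minimized at x = 9, giving min AVC = £22. That is the shutdown price.
ATC = 200/x + 103 - 18x + x^2. Setting dATC/dx = −200/x^2 − 18 + 2x = 0 gives x = 10 (since 2·10^3 − 18·10^2 = 200).
min ATC = 200/10 + 103 − 18·10 + 10^2 = £43. That is the break-even price.
For £22 ≤ P < £43 the firm produces at a loss; below £22 it shuts down.

Shutdown price = £22; break-even price = £43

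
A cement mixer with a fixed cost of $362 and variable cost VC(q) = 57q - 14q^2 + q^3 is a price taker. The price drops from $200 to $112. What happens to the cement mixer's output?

MC = 57 - 28q + 3q^2; the shutdown threshold is min AVC = $8 (at q = 7).
With P = $200 above the shutdown price, P = MC gives q = 13.
At P = $112 ≥ min AVC, set P = MC: q = 11. The firm stays open but cuts output.

Output falls from 13 to 11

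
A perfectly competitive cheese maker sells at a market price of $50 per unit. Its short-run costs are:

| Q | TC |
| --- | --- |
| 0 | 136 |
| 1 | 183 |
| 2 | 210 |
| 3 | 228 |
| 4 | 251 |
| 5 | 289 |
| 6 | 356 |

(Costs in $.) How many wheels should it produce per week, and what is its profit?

Q = 5; profit = -$39

Profit at each row (π = 50Q − TC): Q=0: -136; Q=1: -133; Q=2: -110; Q=3: -78; Q=4: -51; Q=5: -39; Q=6: -56.
Profit is maximized at Q = 5. AVC there is 153/5 = $30.60 ≤ P, so producing beats shutting down (which would give -$136).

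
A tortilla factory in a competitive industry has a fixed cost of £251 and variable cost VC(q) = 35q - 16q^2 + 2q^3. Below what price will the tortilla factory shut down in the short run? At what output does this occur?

£3 per unit, at q = 4

The shutdown price is the minimum of AVC. VC = 35q - 16q^2 + 2q^3, so AVC = 35 - 16q + 2q^2.
At the minimum of AVC, MC = AVC. MC = 35 - 32q + 6q^2; setting MC = AVC gives 4q^2 - 16q = 0, so q = 4. min AVC = 3.
The firm shuts down for any P below £3.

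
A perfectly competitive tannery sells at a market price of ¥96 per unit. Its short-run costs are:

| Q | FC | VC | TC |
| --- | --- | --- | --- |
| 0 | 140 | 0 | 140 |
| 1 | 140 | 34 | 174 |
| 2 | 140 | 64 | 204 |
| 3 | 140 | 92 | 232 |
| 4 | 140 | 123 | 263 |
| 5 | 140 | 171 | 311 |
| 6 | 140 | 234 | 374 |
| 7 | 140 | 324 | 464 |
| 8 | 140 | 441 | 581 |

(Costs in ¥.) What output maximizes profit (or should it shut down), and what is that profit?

Tabulate TR − TC: Q=0: -140; Q=1: -78; Q=2: -12; Q=3: 56; Q=4: 121; Q=5: 169; Q=6: 202; Q=7: 208; Q=8: 187.
Profit is maximized at Q = 7. AVC there is 324/7 = ¥46.29 ≤ P, so producing beats shutting down (which would give -¥140).

Q = 7; profit = ¥208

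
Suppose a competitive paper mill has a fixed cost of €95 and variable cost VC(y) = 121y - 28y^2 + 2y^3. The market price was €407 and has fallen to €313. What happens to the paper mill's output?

MC = 121 - 56y + 6y^2; the shutdown threshold is min AVC = €23 (at y = 7).
With P = €407 above the shutdown price, P = MC gives y = 13.
At P = €313 ≥ min AVC, set P = MC: y = 12. The firm stays open but cuts output.

Output falls from 13 to 12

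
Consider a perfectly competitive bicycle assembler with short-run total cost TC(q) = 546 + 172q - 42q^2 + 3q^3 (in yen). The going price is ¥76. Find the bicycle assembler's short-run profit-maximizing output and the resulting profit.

Profit = -¥162 at q = 8

AVC = 172 - 42q + 3q^2; min AVC = ¥25 at q = 7. Since P = ¥76 ≥ min AVC, the firm produces.
With MC = 172 - 84q + 9q^2, P = MC on the upward-sloping part at q* = 8.
TR = 76·8 = 608. TC = 546 + 224 = 770. Profit = 608 − 770 = -¥162.
Shutting down would mean losing the fixed cost of ¥546, so operating at a loss of ¥162 is better by ¥384.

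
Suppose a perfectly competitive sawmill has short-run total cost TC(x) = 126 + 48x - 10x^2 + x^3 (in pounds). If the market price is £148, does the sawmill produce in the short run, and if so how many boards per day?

Strip out fixed cost: VC = 48x - 10x^2 + x^3. Then AVC = 48 - 10x + x^2 and MC = 48 - 20x + 3x^2.
The AVC parabola has its vertex at x = 10/2 = 5, where AVC = 48 - 10·5 + 5^2 = £23.
Since P = £148 ≥ min AVC = £23, price covers variable cost and the firm should produce.
Solving P = MC: -100 - 20x + 3x^2 = 0 ⇒ x = -10/3 or 10. On the upward-sloping branch, x* = 10.
Check: AVC at x = 10 is £48 ≤ P, so revenue covers variable cost.
Profit = P·x − TC = 148·10 − 606 = £874.

Produce at x = 10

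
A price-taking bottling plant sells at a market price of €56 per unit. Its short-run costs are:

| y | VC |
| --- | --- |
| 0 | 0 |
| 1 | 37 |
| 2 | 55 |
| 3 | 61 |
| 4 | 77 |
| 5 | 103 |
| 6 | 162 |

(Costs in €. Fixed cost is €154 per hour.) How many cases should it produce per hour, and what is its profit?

Tabulate TR − TC: y=0: -154; y=1: -135; y=2: -97; y=3: -47; y=4: -7; y=5: 23; y=6: 20.
Profit is maximized at y = 5. AVC there is 103/5 = €20.60 ≤ P, so producing beats shutting down (which would give -€154).

y = 5; profit = €23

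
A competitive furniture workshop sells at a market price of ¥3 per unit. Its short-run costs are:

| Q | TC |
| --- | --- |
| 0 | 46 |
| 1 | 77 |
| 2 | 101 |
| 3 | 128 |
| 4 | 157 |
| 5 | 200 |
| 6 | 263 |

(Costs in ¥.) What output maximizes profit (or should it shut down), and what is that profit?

Q = 0 (shut down); profit = -¥46

Compute π = P·Q − TC at each output: Q=0: -46; Q=1: -74; Q=2: -95; Q=3: -119; Q=4: -145; Q=5: -185; Q=6: -245.
Profit is highest at Q = 0. Equivalently, the lowest AVC in the table is 82/3 ≈ ¥27.33 at Q = 3, and P = ¥3 falls below it — price never covers variable cost, so the firm shuts down and loses only its fixed cost.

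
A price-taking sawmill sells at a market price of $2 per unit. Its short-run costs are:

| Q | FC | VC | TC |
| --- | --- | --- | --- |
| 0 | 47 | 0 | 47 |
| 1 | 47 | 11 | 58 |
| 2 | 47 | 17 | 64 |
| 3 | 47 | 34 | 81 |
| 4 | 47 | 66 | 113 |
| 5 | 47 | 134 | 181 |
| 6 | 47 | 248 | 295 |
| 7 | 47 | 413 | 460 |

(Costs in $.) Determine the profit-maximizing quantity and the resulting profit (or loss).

Profit at each row (π = 2Q − TC): Q=0: -47; Q=1: -56; Q=2: -60; Q=3: -75; Q=4: -105; Q=5: -171; Q=6: -283; Q=7: -446.
Profit is highest at Q = 0. Equivalently, the lowest AVC in the table is 17/2 ≈ $8.50 at Q = 2, and P = $2 falls below it — price never covers variable cost, so the firm shuts down and loses only its fixed cost.

Q = 0 (shut down); profit = -$47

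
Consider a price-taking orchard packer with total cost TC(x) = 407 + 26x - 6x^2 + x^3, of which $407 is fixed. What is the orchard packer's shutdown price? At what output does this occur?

Short-run supply begins at min AVC. From VC = 26x - 6x^2 + x^3, AVC = 26 - 6x + x^2.
At the minimum of AVC, MC = AVC. MC = 26 - 12x + 3x^2; setting MC = AVC gives 2x^2 - 6x = 0, so x = 3. min AVC = 17.
So the shutdown price is $17.

$17 per unit, at x = 3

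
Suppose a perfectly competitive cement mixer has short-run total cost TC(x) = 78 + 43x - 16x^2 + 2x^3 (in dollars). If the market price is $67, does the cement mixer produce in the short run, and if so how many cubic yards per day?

From TC, MC = TC'(x) = 43 - 32x + 6x^2 and AVC = VC/x = 43 - 16x + 2x^2.
AVC is minimized where dAVC/dx = -16 + 4x = 0, at x = 4; min AVC = 43 - 16·4 + 2·4^2 = $11.
Since P = $67 ≥ min AVC = $11, price covers variable cost and the firm should produce.
P = MC gives -24 - 32x + 6x^2 = 0, with roots -2/3 and 6. Take the larger (rising MC): x* = 6.
Check: AVC at x = 6 is $19 ≤ P, so revenue covers variable cost.
Profit = P·x − TC = 67·6 − 192 = $210.

Produce at x = 6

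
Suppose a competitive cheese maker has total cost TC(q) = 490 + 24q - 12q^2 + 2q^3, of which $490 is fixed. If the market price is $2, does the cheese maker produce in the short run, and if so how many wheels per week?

Shut down

Strip out fixed cost: VC = 24q - 12q^2 + 2q^3. Then AVC = 24 - 12q + 2q^2 and MC = 24 - 24q + 6q^2.
The AVC parabola has its vertex at q = 12/4 = 3, where AVC = 24 - 12·3 + 2·3^2 = $6.
Since P = $2 < min AVC = $6, price fails to cover variable cost at any output.
Best response: produce nothing and absorb the $490 fixed cost.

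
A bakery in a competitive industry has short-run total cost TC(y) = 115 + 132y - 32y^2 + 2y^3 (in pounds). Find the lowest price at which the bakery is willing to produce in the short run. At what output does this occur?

£4 per unit, at y = 8

Short-run supply begins at min AVC. From VC = 132y - 32y^2 + 2y^3, AVC = 132 - 32y + 2y^2.
dAVC/dy = -32 + 4y = 0 gives y = 8. min AVC = 132 - 32·8 + 2·8^2 = 4.
The firm shuts down for any P below £4.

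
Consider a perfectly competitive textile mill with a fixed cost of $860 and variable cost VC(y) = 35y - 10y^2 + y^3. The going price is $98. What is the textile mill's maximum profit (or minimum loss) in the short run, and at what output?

AVC = 35 - 10y + y^2; min AVC = $10 at y = 5. Since P = $98 ≥ min AVC, the firm produces.
With MC = 35 - 20y + 3y^2, P = MC on the upward-sloping part at y* = 9.
TR = 98·9 = 882. TC = 860 + 234 = 1094. Profit = 882 − 1094 = -$212.
Shutting down would mean losing the fixed cost of $860, so operating at a loss of $212 is better by $648.

Profit = -$212 at y = 9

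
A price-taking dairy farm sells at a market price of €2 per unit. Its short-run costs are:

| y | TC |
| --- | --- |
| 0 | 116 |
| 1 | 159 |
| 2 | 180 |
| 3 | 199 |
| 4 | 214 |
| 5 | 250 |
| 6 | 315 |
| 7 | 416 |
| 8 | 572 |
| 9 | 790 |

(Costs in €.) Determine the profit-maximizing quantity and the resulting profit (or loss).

y = 0 (shut down); profit = -€116

Compute π = P·y − TC at each output: y=0: -116; y=1: -157; y=2: -176; y=3: -193; y=4: -206; y=5: -240; y=6: -303; y=7: -402; y=8: -556; y=9: -772.
Profit is highest at y = 0. Equivalently, the lowest AVC in the table is 98/4 ≈ €24.50 at y = 4, and P = €2 falls below it — price never covers variable cost, so the firm shuts down and loses only its fixed cost.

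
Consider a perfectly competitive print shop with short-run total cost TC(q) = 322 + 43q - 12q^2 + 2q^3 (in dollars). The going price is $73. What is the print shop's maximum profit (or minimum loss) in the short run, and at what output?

Profit = -$122 at q = 5

AVC = 43 - 12q + 2q^2; min AVC = $25 at q = 3. Since P = $73 ≥ min AVC, the firm produces.
MC = 43 - 24q + 6q^2. Setting P = MC and taking the root on the rising branch gives q* = 5.
TR = 73·5 = 365. TC = 322 + 165 = 487. Profit = 365 − 487 = -$122.
By producing, the firm covers all variable cost plus $200 of fixed cost; shutting down would lose the full $322.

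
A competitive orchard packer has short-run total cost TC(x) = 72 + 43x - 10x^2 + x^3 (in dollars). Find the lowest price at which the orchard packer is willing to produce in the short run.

The shutdown price is the minimum of AVC. VC = 43x - 10x^2 + x^3, so AVC = 43 - 10x + x^2.
At the minimum of AVC, MC = AVC. MC = 43 - 20x + 3x^2; setting MC = AVC gives 2x^2 - 10x = 0, so x = 5. min AVC = 18.
So the shutdown price is $18.

$18 per unit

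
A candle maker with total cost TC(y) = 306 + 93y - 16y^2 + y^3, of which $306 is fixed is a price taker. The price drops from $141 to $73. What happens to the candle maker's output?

Output falls from 12 to 10

MC = 93 - 32y + 3y^2; the shutdown threshold is min AVC = $29 (at y = 8).
With P = $141 above the shutdown price, P = MC gives y = 12.
At P = $73 ≥ min AVC, set P = MC: y = 10. The firm stays open but cuts output.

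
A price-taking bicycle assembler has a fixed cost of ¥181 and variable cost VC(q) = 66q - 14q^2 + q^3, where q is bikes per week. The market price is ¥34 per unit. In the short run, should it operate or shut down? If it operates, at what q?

Strip out fixed cost: VC = 66q - 14q^2 + q^3. Then AVC = 66 - 14q + q^2 and MC = 66 - 28q + 3q^2.
AVC hits its minimum where MC = AVC, at q = 7, giving min AVC = 66 - 14·7 + 7^2 = ¥17.
Because ¥34 ≥ ¥17, revenue can cover variable cost; the firm operates.
Set P = MC: 34 = 66 - 28q + 3q^2 → 32 - 28q + 3q^2 = 0. The roots are q = 4/3 and q = 8; the profit-maximizing output is on the rising part of MC, so q* = 8.
Check: AVC at q = 8 is ¥18 ≤ P, so revenue covers variable cost.
Profit = P·q − TC = 34·8 − 325 = -¥53, a loss, but smaller than the ¥181 fixed cost the firm would lose by shutting down.

Produce at q = 8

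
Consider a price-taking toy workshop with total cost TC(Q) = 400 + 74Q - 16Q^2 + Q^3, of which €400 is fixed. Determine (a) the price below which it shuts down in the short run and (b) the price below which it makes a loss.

Shutdown price = €10; break-even price = €54

AVC = 74 - 16Q + Q^2; minimized at Q = 8, giving min AVC = €10. That is the shutdown price.
ATC = 400/Q + 74 - 16Q + Q^2. Setting dATC/dQ = −400/Q^2 − 16 + 2Q = 0 gives Q = 10 (since 2·10^3 − 16·10^2 = 400).
min ATC = 400/10 + 74 − 16·10 + 10^2 = €54. That is the break-even price.
Between these two prices the firm operates at a loss; above €54 it earns a profit.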